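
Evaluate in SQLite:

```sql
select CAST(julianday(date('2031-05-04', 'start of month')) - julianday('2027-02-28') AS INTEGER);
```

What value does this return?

1523

`start of month` rewinds 2031-05-04 to 2031-05-01.
0 days remain in February 2027 after the 28th (28 − 28).
Full months from March 2027 through April 2031 contribute their day counts.
Then 1 day into May 2031.
Total: 0 + 31 + 30 + 31 + 30 + 31 + 31 + 30 + 31 + 30 + 31 + 31 + 29 + 31 + 30 + 31 + 30 + 31 + 31 + 30 + 31 + 30 + 31 + 31 + 28 + 31 + 30 + 31 + 30 + 31 + 31 + 30 + 31 + 30 + 31 + 31 + 28 + 31 + 30 + 31 + 30 + 31 + 31 + 30 + 31 + 30 + 31 + 31 + 28 + 31 + 30 + 1 = 1523.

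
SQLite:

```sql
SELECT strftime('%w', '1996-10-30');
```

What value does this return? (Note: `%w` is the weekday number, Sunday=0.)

1996-10-30 is a Wednesday; with Sunday=0 that is 3.

3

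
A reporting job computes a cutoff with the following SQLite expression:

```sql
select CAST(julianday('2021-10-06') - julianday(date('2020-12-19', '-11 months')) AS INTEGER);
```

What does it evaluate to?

Adding -11 months to 2020-12-19 gives 2020-01-19.
12 days remain in January 2020 after the 19th (31 − 19).
Full months from February 2020 through September 2021 contribute their day counts.
Then 6 days into October 2021.
Total: 12 + 29 + 31 + 30 + 31 + 30 + 31 + 31 + 30 + 31 + 30 + 31 + 31 + 28 + 31 + 30 + 31 + 30 + 31 + 31 + 30 + 6 = 626.

626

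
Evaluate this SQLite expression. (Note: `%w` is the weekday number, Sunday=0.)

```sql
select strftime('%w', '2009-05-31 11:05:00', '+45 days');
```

3

First apply '+45 days': 2009-05-31 11:05:00 → 2009-07-15 11:05:00.
2009-07-15 is a Wednesday; with Sunday=0 that is 3.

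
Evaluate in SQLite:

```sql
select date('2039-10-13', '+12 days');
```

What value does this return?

Advancing 12 more days within October lands on 2039-10-25.

2039-10-25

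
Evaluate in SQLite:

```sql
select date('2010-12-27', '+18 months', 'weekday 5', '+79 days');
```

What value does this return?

2012-09-16

Adding +18 months to 2010-12-27 gives 2012-06-27.
`weekday 5` advances to the next Friday; 2012-06-27 is a Wednesday, so it moves forward to 2012-06-29.
Applying '+79 days' to 2012-06-29: counting 79 days forward gives 2012-09-16.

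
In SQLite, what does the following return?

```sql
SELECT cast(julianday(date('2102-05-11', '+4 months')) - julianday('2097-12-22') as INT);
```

1723

Adding +4 months to 2102-05-11 gives 2102-09-11.
9 days remain in December 2097 after the 22nd (31 − 22).
Full months from January 2098 through August 2102 contribute their day counts.
Then 11 days into September 2102.
Total: 9 + 31 + 28 + 31 + 30 + 31 + 30 + 31 + 31 + 30 + 31 + 30 + 31 + 31 + 28 + 31 + 30 + 31 + 30 + 31 + 31 + 30 + 31 + 30 + 31 + 31 + 28 + 31 + 30 + 31 + 30 + 31 + 31 + 30 + 31 + 30 + 31 + 31 + 28 + 31 + 30 + 31 + 30 + 31 + 31 + 30 + 31 + 30 + 31 + 31 + 28 + 31 + 30 + 31 + 30 + 31 + 31 + 11 = 1723.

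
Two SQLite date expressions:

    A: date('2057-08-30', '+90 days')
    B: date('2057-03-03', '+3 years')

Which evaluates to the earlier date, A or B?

A

A = 2057-11-28.
B = 2060-03-03.
A is earlier.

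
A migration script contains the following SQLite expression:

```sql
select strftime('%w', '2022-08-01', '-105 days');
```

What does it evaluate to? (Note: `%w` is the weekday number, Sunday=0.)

1

First apply '-105 days': 2022-08-01 → 2022-04-18.
2022-04-18 is a Monday; with Sunday=0 that is 1.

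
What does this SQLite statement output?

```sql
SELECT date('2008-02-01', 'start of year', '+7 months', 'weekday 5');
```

2008-08-01

`start of year` rewinds 2008-02-01 to 2008-01-01.
Adding +7 months to 2008-01-01 gives 2008-08-01.
`weekday 5` advances to the next Friday; 2008-08-01 is already a Friday, so it stays at 2008-08-01.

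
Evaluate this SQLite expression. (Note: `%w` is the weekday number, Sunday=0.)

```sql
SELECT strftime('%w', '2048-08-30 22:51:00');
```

0

2048-08-30 is a Sunday; with Sunday=0 that is 0.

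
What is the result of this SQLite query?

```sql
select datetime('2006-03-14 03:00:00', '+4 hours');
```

+4 hours from 2006-03-14 03:00:00 is 2006-03-14 07:00:00.

2006-03-14 07:00:00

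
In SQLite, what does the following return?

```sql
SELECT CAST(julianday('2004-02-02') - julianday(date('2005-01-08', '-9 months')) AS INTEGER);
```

Adding -9 months to 2005-01-08 gives 2004-04-08.
27 days remain in February 2004 after the 2nd (29 − 2).
March 2004: 31 days.
Then 8 days into April 2004.
Total: 27 + 31 + 8 = 66.
The subtraction is earlier − later, so the result is −66 → -66.

-66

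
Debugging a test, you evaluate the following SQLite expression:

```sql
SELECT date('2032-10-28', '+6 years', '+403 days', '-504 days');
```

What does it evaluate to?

Adding +6 years to 2032-10-28 gives 2038-10-28.
Applying '+403 days' to 2038-10-28: counting 403 days forward gives 2039-12-05.
Applying '-504 days' to 2039-12-05: counting 504 days back gives 2038-07-19.

2038-07-19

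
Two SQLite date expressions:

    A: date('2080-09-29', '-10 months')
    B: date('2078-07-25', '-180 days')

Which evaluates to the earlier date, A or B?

A = 2079-11-29.
B = 2078-01-26.
B is earlier.

B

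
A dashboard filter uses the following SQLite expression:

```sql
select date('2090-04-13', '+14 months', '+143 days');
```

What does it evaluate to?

2091-11-03

Adding +14 months to 2090-04-13 gives 2091-06-13.
Applying '+143 days' to 2091-06-13: counting 143 days forward gives 2091-11-03.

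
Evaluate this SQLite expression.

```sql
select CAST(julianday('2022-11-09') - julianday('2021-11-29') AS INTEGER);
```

345

1 day remains in November 2021 after the 29th (30 − 29).
Full months from December 2021 through October 2022 contribute their day counts.
Then 9 days into November 2022.
Total: 1 + 31 + 31 + 28 + 31 + 30 + 31 + 30 + 31 + 31 + 30 + 31 + 9 = 345.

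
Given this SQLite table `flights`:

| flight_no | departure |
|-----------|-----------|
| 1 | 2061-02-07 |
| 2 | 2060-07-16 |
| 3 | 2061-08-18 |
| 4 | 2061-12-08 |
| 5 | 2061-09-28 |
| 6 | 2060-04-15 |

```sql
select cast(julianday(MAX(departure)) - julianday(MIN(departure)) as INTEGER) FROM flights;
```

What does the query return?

602

MIN = 2060-04-15, MAX = 2061-12-08.
15 days remain in April 2060 after the 15th (30 − 15).
Full months from May 2060 through November 2061 contribute their day counts.
Then 8 days into December 2061.
Total: 15 + 31 + 30 + 31 + 31 + 30 + 31 + 30 + 31 + 31 + 28 + 31 + 30 + 31 + 30 + 31 + 31 + 30 + 31 + 30 + 8 = 602.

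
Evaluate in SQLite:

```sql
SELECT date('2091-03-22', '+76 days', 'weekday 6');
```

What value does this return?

Applying '+76 days' to 2091-03-22: counting 76 days forward gives 2091-06-06.
`weekday 6` advances to the next Saturday; 2091-06-06 is a Wednesday, so it moves forward to 2091-06-09.

2091-06-09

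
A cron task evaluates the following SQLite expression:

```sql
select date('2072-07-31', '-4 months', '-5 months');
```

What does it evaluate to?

2071-10-31

Adding -4 months to 2072-07-31 gives 2072-03-31.
Adding -5 months to 2072-03-31 gives 2071-10-31.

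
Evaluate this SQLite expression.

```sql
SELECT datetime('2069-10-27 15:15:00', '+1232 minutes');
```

2069-10-28 11:47:00

1232 minutes = 20h 32m; +1232 minutes from 2069-10-27 15:15:00 is 2069-10-28 11:47:00 (crosses midnight).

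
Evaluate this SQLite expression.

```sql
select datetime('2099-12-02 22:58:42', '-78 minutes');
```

78 minutes = 1h 18m; -78 minutes from 2099-12-02 22:58:42 is 2099-12-02 21:40:42.

2099-12-02 21:40:42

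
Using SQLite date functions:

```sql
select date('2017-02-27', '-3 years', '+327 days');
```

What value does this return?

2015-01-20

Adding -3 years to 2017-02-27 gives 2014-02-27.
Applying '+327 days' to 2014-02-27: counting 327 days forward gives 2015-01-20.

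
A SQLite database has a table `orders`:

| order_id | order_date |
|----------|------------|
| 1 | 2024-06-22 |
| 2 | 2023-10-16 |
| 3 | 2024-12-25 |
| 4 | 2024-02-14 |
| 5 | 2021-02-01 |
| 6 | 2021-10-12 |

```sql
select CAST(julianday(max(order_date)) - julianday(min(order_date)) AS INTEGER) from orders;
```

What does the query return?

1423

MIN = 2021-02-01, MAX = 2024-12-25.
27 days remain in February 2021 after the 1st (28 − 1).
Full months from March 2021 through November 2024 contribute their day counts.
Then 25 days into December 2024.
Total: 27 + 31 + 30 + 31 + 30 + 31 + 31 + 30 + 31 + 30 + 31 + 31 + 28 + 31 + 30 + 31 + 30 + 31 + 31 + 30 + 31 + 30 + 31 + 31 + 28 + 31 + 30 + 31 + 30 + 31 + 31 + 30 + 31 + 30 + 31 + 31 + 29 + 31 + 30 + 31 + 30 + 31 + 31 + 30 + 31 + 30 + 25 = 1423.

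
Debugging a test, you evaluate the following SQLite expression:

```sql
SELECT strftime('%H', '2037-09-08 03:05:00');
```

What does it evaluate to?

03

`%H` extracts the 2-digit hour (00-23): 03.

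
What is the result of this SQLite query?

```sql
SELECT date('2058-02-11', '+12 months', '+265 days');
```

2059-11-03

Adding +12 months to 2058-02-11 gives 2059-02-11.
Applying '+265 days' to 2059-02-11: counting 265 days forward gives 2059-11-03.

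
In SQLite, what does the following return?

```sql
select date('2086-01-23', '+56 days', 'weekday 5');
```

Applying '+56 days' to 2086-01-23: counting 56 days forward gives 2086-03-20.
`weekday 5` advances to the next Friday; 2086-03-20 is a Wednesday, so it moves forward to 2086-03-22.

2086-03-22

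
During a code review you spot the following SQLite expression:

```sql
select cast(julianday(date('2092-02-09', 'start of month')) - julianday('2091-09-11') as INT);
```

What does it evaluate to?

`start of month` rewinds 2092-02-09 to 2092-02-01.
19 days remain in September 2091 after the 11th (30 − 11).
October 2091: 31 days.
November 2091: 30 days.
December 2091: 31 days.
January 2092: 31 days.
Then 1 day into February 2092.
Total: 19 + 31 + 30 + 31 + 31 + 1 = 143.

143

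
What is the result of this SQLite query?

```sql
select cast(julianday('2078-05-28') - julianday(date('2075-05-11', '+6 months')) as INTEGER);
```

Adding +6 months to 2075-05-11 gives 2075-11-11.
19 days remain in November 2075 after the 11th (30 − 11).
Full months from December 2075 through April 2078 contribute their day counts.
Then 28 days into May 2078.
Total: 19 + 31 + 31 + 29 + 31 + 30 + 31 + 30 + 31 + 31 + 30 + 31 + 30 + 31 + 31 + 28 + 31 + 30 + 31 + 30 + 31 + 31 + 30 + 31 + 30 + 31 + 31 + 28 + 31 + 30 + 28 = 929.

929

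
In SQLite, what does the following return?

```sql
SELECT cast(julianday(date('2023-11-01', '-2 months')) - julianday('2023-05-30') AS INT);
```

94

Adding -2 months to 2023-11-01 gives 2023-09-01.
1 day remains in May 2023 after the 30th (31 − 30).
June 2023: 30 days.
July 2023: 31 days.
August 2023: 31 days.
Then 1 day into September 2023.
Total: 1 + 30 + 31 + 31 + 1 = 94.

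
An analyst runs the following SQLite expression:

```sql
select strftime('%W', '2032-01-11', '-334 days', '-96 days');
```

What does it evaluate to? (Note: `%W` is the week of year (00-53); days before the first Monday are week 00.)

44

First apply '-334 days', '-96 days': 2032-01-11 → 2030-11-07.
2030-11-07 is a Thursday. SQLite's %W counts Mondays since the year started; the result is 44.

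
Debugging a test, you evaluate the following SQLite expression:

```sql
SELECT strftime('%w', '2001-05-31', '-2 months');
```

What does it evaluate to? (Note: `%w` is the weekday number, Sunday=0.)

6

First apply '-2 months': 2001-05-31 → 2001-03-31.
2001-03-31 is a Saturday; with Sunday=0 that is 6.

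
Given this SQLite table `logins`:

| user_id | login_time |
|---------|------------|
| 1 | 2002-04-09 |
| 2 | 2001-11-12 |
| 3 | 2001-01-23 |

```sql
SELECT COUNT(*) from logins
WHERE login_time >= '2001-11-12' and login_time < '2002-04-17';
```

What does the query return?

Rows in [2001-11-12, 2002-04-17): 2002-04-09, 2001-11-12 → 2 rows.

2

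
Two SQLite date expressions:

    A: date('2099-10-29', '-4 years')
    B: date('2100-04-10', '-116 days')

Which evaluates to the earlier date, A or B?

A

A = 2095-10-29.
B = 2099-12-15.
A is earlier.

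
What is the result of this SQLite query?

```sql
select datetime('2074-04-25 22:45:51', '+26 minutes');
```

+26 minutes from 2074-04-25 22:45:51 is 2074-04-25 23:11:51.

2074-04-25 23:11:51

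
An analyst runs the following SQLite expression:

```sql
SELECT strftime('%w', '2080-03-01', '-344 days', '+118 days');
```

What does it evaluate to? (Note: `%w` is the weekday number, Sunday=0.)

First apply '-344 days', '+118 days': 2080-03-01 → 2079-07-19.
2079-07-19 is a Wednesday; with Sunday=0 that is 3.

3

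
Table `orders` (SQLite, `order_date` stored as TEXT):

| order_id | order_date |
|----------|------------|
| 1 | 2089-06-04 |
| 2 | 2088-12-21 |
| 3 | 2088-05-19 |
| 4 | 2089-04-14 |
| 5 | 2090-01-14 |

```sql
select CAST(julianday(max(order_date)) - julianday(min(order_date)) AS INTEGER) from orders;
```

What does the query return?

605

MIN = 2088-05-19, MAX = 2090-01-14.
12 days remain in May 2088 after the 19th (31 − 19).
Full months from June 2088 through December 2089 contribute their day counts.
Then 14 days into January 2090.
Total: 12 + 30 + 31 + 31 + 30 + 31 + 30 + 31 + 31 + 28 + 31 + 30 + 31 + 30 + 31 + 31 + 30 + 31 + 30 + 31 + 14 = 605.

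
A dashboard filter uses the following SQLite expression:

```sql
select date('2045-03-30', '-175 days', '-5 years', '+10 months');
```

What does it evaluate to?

Applying '-175 days' to 2045-03-30: counting 175 days back gives 2044-10-06.
Adding -5 years to 2044-10-06 gives 2039-10-06.
Adding +10 months to 2039-10-06 gives 2040-08-06.

2040-08-06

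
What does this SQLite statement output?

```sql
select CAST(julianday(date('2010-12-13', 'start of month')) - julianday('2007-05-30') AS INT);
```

1281

`start of month` rewinds 2010-12-13 to 2010-12-01.
1 day remains in May 2007 after the 30th (31 − 30).
Full months from June 2007 through November 2010 contribute their day counts.
Then 1 day into December 2010.
Total: 1 + 30 + 31 + 31 + 30 + 31 + 30 + 31 + 31 + 29 + 31 + 30 + 31 + 30 + 31 + 31 + 30 + 31 + 30 + 31 + 31 + 28 + 31 + 30 + 31 + 30 + 31 + 31 + 30 + 31 + 30 + 31 + 31 + 28 + 31 + 30 + 31 + 30 + 31 + 31 + 30 + 31 + 30 + 1 = 1281.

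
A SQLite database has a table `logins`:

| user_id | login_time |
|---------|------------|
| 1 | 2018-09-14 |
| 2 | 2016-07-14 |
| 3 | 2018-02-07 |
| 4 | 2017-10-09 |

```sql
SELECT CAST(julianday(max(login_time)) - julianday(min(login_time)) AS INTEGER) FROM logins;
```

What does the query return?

792

MIN = 2016-07-14, MAX = 2018-09-14.
17 days remain in July 2016 after the 14th (31 − 14).
Full months from August 2016 through August 2018 contribute their day counts.
Then 14 days into September 2018.
Total: 17 + 31 + 30 + 31 + 30 + 31 + 31 + 28 + 31 + 30 + 31 + 30 + 31 + 31 + 30 + 31 + 30 + 31 + 31 + 28 + 31 + 30 + 31 + 30 + 31 + 31 + 14 = 792.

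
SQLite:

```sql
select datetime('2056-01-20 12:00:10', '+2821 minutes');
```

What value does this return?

2056-01-22 11:01:10

2821 minutes = 47h 1m; +2821 minutes from 2056-01-20 12:00:10 is 2056-01-22 11:01:10 (crosses midnight).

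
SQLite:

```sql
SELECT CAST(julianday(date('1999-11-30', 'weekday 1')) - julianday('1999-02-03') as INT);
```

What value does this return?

`weekday 1` advances to the next Monday; 1999-11-30 is a Tuesday, so it moves forward to 1999-12-06.
25 days remain in February 1999 after the 3rd (28 − 3).
Full months from March 1999 through November 1999 contribute their day counts.
Then 6 days into December 1999.
Total: 25 + 31 + 30 + 31 + 30 + 31 + 31 + 30 + 31 + 30 + 6 = 306.

306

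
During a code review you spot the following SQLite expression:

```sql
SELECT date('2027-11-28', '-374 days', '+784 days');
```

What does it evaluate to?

2029-01-11

Applying '-374 days' to 2027-11-28: counting 374 days back gives 2026-11-19.
Applying '+784 days' to 2026-11-19: counting 784 days forward gives 2029-01-11.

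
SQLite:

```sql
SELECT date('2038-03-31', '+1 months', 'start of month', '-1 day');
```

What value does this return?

Adding +1 month to 2038-03-31 targets 2038-04-31. April 2038 has only 30 days, so SQLite normalizes the 1-day overflow forward to 2038-05-01.
`start of month` rewinds 2038-05-01 to 2038-05-01.
Going back 1 day from 2038-05-01 reaches 2038-04-30 (last day of April, 30 days).

2038-04-30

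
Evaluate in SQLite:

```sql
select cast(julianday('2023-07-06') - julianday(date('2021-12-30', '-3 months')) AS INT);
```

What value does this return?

644

Adding -3 months to 2021-12-30 gives 2021-09-30.
0 days remain in September 2021 after the 30th (30 − 30).
Full months from October 2021 through June 2023 contribute their day counts.
Then 6 days into July 2023.
Total: 0 + 31 + 30 + 31 + 31 + 28 + 31 + 30 + 31 + 30 + 31 + 31 + 30 + 31 + 30 + 31 + 31 + 28 + 31 + 30 + 31 + 30 + 6 = 644.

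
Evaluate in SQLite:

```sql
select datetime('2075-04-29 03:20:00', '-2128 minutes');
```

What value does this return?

2075-04-27 15:52:00

2128 minutes = 35h 28m; -2128 minutes from 2075-04-29 03:20:00 is 2075-04-27 15:52:00 (crosses midnight).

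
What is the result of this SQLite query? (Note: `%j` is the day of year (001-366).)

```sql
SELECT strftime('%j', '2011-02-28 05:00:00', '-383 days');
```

First apply '-383 days': 2011-02-28 05:00:00 → 2010-02-10 05:00:00.
Day-of-year for 2010-02-10: days since 2010-01-01 inclusive = 41, zero-padded to 041.

041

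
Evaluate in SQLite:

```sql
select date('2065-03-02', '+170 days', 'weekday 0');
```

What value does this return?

2065-08-23

Applying '+170 days' to 2065-03-02: counting 170 days forward gives 2065-08-19.
`weekday 0` advances to the next Sunday; 2065-08-19 is a Wednesday, so it moves forward to 2065-08-23.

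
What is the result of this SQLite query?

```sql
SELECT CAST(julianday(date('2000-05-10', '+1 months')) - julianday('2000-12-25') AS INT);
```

Adding +1 month to 2000-05-10 gives 2000-06-10.
20 days remain in June 2000 after the 10th (30 − 10).
July 2000: 31 days.
August 2000: 31 days.
September 2000: 30 days.
October 2000: 31 days.
November 2000: 30 days.
Then 25 days into December 2000.
Total: 20 + 31 + 31 + 30 + 31 + 30 + 25 = 198.
The subtraction is earlier − later, so the result is −198 → -198.

-198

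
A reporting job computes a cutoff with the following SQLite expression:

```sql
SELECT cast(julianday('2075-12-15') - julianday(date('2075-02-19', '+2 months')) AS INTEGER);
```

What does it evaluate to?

240

Adding +2 months to 2075-02-19 gives 2075-04-19.
11 days remain in April 2075 after the 19th (30 − 19).
Full months from May 2075 through November 2075 contribute their day counts.
Then 15 days into December 2075.
Total: 11 + 31 + 30 + 31 + 31 + 30 + 31 + 30 + 15 = 240.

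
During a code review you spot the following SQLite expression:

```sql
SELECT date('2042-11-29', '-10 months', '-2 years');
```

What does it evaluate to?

2040-01-29

Adding -10 months to 2042-11-29 gives 2042-01-29.
Adding -2 years to 2042-01-29 gives 2040-01-29.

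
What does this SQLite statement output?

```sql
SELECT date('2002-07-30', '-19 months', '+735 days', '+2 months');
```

Adding -19 months to 2002-07-30 gives 2000-12-30.
Applying '+735 days' to 2000-12-30: counting 735 days forward gives 2003-01-04.
Adding +2 months to 2003-01-04 gives 2003-03-04.

2003-03-04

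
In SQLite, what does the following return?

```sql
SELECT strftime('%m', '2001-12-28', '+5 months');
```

First apply '+5 months': 2001-12-28 → 2002-05-28.
`%m` extracts the 2-digit month (01-12): 05.

05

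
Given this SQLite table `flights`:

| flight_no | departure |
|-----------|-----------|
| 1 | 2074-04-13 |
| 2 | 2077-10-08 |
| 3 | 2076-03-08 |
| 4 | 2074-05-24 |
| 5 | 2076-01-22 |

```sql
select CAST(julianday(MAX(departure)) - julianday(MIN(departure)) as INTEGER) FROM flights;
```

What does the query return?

1274

MIN = 2074-04-13, MAX = 2077-10-08.
17 days remain in April 2074 after the 13th (30 − 13).
Full months from May 2074 through September 2077 contribute their day counts.
Then 8 days into October 2077.
Total: 17 + 31 + 30 + 31 + 31 + 30 + 31 + 30 + 31 + 31 + 28 + 31 + 30 + 31 + 30 + 31 + 31 + 30 + 31 + 30 + 31 + 31 + 29 + 31 + 30 + 31 + 30 + 31 + 31 + 30 + 31 + 30 + 31 + 31 + 28 + 31 + 30 + 31 + 30 + 31 + 31 + 30 + 8 = 1274.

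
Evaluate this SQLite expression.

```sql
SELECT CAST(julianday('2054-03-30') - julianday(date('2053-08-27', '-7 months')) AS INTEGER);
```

Adding -7 months to 2053-08-27 gives 2053-01-27.
4 days remain in January 2053 after the 27th (31 − 27).
Full months from February 2053 through February 2054 contribute their day counts.
Then 30 days into March 2054.
Total: 4 + 28 + 31 + 30 + 31 + 30 + 31 + 31 + 30 + 31 + 30 + 31 + 31 + 28 + 30 = 427.

427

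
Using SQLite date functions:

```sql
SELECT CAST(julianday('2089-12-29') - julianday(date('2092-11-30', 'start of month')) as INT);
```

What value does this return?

-1038

`start of month` rewinds 2092-11-30 to 2092-11-01.
2 days remain in December 2089 after the 29th (31 − 29).
Full months from January 2090 through October 2092 contribute their day counts.
Then 1 day into November 2092.
Total: 2 + 31 + 28 + 31 + 30 + 31 + 30 + 31 + 31 + 30 + 31 + 30 + 31 + 31 + 28 + 31 + 30 + 31 + 30 + 31 + 31 + 30 + 31 + 30 + 31 + 31 + 29 + 31 + 30 + 31 + 30 + 31 + 31 + 30 + 31 + 1 = 1038.
The subtraction is earlier − later, so the result is −1038 → -1038.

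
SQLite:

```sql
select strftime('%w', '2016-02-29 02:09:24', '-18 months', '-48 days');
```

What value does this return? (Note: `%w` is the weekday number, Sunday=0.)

6

First apply '-18 months', '-48 days': 2016-02-29 02:09:24 → 2014-07-12 02:09:24.
2014-07-12 is a Saturday; with Sunday=0 that is 6.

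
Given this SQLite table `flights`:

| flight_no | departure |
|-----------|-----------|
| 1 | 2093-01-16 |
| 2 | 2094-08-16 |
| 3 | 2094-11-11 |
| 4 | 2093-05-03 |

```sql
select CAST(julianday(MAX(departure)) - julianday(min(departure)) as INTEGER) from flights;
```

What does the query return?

MIN = 2093-01-16, MAX = 2094-11-11.
15 days remain in January 2093 after the 16th (31 − 16).
Full months from February 2093 through October 2094 contribute their day counts.
Then 11 days into November 2094.
Total: 15 + 28 + 31 + 30 + 31 + 30 + 31 + 31 + 30 + 31 + 30 + 31 + 31 + 28 + 31 + 30 + 31 + 30 + 31 + 31 + 30 + 31 + 11 = 664.

664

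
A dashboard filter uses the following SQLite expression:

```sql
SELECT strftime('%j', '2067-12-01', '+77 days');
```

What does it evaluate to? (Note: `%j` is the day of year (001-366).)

047

First apply '+77 days': 2067-12-01 → 2068-02-16.
Day-of-year for 2068-02-16: days since 2068-01-01 inclusive = 47, zero-padded to 047.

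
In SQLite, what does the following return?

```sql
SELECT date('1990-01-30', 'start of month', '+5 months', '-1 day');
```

1990-05-31

`start of month` rewinds 1990-01-30 to 1990-01-01.
Adding +5 months to 1990-01-01 gives 1990-06-01.
Going back 1 day from 1990-06-01 reaches 1990-05-31 (last day of May, 31 days).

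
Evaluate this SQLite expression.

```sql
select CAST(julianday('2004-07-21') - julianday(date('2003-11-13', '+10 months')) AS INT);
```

-54

Adding +10 months to 2003-11-13 gives 2004-09-13.
10 days remain in July 2004 after the 21st (31 − 21).
August 2004: 31 days.
Then 13 days into September 2004.
Total: 10 + 31 + 13 = 54.
The subtraction is earlier − later, so the result is −54 → -54.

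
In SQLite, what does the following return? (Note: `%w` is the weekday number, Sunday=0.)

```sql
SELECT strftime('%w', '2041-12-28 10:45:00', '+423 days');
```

First apply '+423 days': 2041-12-28 10:45:00 → 2043-02-24 10:45:00.
2043-02-24 is a Tuesday; with Sunday=0 that is 2.

2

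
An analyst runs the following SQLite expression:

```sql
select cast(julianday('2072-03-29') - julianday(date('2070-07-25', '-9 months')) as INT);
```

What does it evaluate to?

886

Adding -9 months to 2070-07-25 gives 2069-10-25.
6 days remain in October 2069 after the 25th (31 − 25).
Full months from November 2069 through February 2072 contribute their day counts.
Then 29 days into March 2072.
Total: 6 + 30 + 31 + 31 + 28 + 31 + 30 + 31 + 30 + 31 + 31 + 30 + 31 + 30 + 31 + 31 + 28 + 31 + 30 + 31 + 30 + 31 + 31 + 30 + 31 + 30 + 31 + 31 + 29 + 29 = 886.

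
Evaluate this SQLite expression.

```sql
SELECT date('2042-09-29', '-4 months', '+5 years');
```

Adding -4 months to 2042-09-29 gives 2042-05-29.
Adding +5 years to 2042-05-29 gives 2047-05-29.

2047-05-29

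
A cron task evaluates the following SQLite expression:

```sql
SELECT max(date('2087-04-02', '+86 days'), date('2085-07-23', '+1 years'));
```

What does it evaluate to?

date('2087-04-02', '+86 days') → 2087-06-27.
date('2085-07-23', '+1 years') → 2086-07-23.
Later of the two is 2087-06-27.

2087-06-27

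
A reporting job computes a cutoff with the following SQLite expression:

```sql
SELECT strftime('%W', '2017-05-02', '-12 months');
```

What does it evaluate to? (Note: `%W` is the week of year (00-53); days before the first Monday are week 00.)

18

First apply '-12 months': 2017-05-02 → 2016-05-02.
2016-05-02 is a Monday. SQLite's %W counts Mondays since the year started; the result is 18.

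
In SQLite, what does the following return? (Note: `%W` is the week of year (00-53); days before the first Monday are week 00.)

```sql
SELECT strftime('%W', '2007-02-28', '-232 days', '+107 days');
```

43

First apply '-232 days', '+107 days': 2007-02-28 → 2006-10-26.
2006-10-26 is a Thursday. SQLite's %W counts Mondays since the year started; the result is 43.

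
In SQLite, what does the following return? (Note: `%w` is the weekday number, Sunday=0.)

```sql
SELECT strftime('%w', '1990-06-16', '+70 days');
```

6

First apply '+70 days': 1990-06-16 → 1990-08-25.
1990-08-25 is a Saturday; with Sunday=0 that is 6.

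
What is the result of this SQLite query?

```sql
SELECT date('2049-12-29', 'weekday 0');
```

2050-01-02

`weekday 0` advances to the next Sunday; 2049-12-29 is a Wednesday, so it moves forward to 2050-01-02.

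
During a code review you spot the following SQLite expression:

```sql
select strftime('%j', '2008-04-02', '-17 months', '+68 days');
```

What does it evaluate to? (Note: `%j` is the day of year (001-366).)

009

First apply '-17 months', '+68 days': 2008-04-02 → 2007-01-09.
Day-of-year for 2007-01-09: days since 2007-01-01 inclusive = 9, zero-padded to 009.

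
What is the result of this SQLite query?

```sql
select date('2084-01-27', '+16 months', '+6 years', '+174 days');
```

Adding +16 months to 2084-01-27 gives 2085-05-27.
Adding +6 years to 2085-05-27 gives 2091-05-27.
Applying '+174 days' to 2091-05-27: counting 174 days forward gives 2091-11-17.

2091-11-17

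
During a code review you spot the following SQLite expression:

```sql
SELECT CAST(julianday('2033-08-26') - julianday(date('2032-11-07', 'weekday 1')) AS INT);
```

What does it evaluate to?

`weekday 1` advances to the next Monday; 2032-11-07 is a Sunday, so it moves forward to 2032-11-08.
22 days remain in November 2032 after the 8th (30 − 8).
Full months from December 2032 through July 2033 contribute their day counts.
Then 26 days into August 2033.
Total: 22 + 31 + 31 + 28 + 31 + 30 + 31 + 30 + 31 + 26 = 291.

291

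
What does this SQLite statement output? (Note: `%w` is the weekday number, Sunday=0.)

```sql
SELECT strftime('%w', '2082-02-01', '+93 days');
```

2

First apply '+93 days': 2082-02-01 → 2082-05-05.
2082-05-05 is a Tuesday; with Sunday=0 that is 2.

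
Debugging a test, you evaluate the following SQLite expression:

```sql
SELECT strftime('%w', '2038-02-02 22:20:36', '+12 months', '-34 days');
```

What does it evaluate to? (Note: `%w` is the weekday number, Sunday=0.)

4

First apply '+12 months', '-34 days': 2038-02-02 22:20:36 → 2038-12-30 22:20:36.
2038-12-30 is a Thursday; with Sunday=0 that is 4.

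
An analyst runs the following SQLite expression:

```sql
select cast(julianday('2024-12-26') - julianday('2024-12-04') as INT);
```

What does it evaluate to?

22

Both dates are in December 2024: 26 − 4 = 22.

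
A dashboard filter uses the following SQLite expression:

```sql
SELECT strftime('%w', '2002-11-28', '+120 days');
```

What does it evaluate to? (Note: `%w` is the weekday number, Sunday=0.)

5

First apply '+120 days': 2002-11-28 → 2003-03-28.
2003-03-28 is a Friday; with Sunday=0 that is 5.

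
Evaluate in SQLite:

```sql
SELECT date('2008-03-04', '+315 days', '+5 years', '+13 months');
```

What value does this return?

Applying '+315 days' to 2008-03-04: counting 315 days forward gives 2009-01-13.
Adding +5 years to 2009-01-13 gives 2014-01-13.
Adding +13 months to 2014-01-13 gives 2015-02-13.

2015-02-13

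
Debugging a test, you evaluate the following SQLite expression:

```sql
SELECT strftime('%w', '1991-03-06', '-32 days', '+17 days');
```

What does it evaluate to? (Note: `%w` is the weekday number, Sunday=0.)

2

First apply '-32 days', '+17 days': 1991-03-06 → 1991-02-19.
1991-02-19 is a Tuesday; with Sunday=0 that is 2.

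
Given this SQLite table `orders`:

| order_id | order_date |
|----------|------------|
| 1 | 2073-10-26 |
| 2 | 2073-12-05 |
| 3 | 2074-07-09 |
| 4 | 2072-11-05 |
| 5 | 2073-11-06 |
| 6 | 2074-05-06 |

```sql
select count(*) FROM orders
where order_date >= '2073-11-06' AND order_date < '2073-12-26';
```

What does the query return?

2

Rows in [2073-11-06, 2073-12-26): 2073-12-05, 2073-11-06 → 2 rows.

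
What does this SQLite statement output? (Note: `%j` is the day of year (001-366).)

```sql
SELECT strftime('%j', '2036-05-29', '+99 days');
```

First apply '+99 days': 2036-05-29 → 2036-09-05.
Day-of-year for 2036-09-05: days since 2036-01-01 inclusive = 249, zero-padded to 249.

249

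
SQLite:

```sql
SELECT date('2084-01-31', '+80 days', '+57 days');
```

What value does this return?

2084-06-16

Applying '+80 days' to 2084-01-31: counting 80 days forward gives 2084-04-20.
Applying '+57 days' to 2084-04-20: counting 57 days forward gives 2084-06-16.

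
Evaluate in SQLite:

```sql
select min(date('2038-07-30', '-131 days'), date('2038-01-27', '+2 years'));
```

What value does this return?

date('2038-07-30', '-131 days') → 2038-03-21.
date('2038-01-27', '+2 years') → 2040-01-27.
Earlier of the two is 2038-03-21.

2038-03-21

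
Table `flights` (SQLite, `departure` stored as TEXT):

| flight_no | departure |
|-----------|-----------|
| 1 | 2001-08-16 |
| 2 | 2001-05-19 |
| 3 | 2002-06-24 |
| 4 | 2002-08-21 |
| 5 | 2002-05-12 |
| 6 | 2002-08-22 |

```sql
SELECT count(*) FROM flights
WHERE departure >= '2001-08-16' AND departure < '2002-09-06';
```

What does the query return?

5

Rows in [2001-08-16, 2002-09-06): 2001-08-16, 2002-06-24, 2002-08-21, 2002-05-12, 2002-08-22 → 5 rows.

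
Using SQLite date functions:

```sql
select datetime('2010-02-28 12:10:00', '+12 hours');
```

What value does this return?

2010-03-01 00:10:00

+12 hours from 2010-02-28 12:10:00 is 2010-03-01 00:10:00 (crosses midnight).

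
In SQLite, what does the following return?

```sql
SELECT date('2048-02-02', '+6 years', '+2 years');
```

2056-02-02

Adding +6 years to 2048-02-02 gives 2054-02-02.
Adding +2 years to 2054-02-02 gives 2056-02-02.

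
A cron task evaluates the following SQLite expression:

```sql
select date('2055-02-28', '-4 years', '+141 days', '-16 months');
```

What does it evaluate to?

2050-03-19

Adding -4 years to 2055-02-28 gives 2051-02-28.
Applying '+141 days' to 2051-02-28: counting 141 days forward gives 2051-07-19.
Adding -16 months to 2051-07-19 gives 2050-03-19.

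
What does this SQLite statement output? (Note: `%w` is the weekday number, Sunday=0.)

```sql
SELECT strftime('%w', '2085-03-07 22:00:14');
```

3

2085-03-07 is a Wednesday; with Sunday=0 that is 3.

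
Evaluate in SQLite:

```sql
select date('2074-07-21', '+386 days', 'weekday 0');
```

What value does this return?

2075-08-11

Applying '+386 days' to 2074-07-21: counting 386 days forward gives 2075-08-11.
`weekday 0` advances to the next Sunday; 2075-08-11 is already a Sunday, so it stays at 2075-08-11.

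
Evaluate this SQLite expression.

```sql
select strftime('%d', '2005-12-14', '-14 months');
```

First apply '-14 months': 2005-12-14 → 2004-10-14.
`%d` extracts the 2-digit day of month: 14.

14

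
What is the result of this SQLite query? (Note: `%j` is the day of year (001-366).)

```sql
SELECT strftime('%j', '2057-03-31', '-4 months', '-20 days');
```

First apply '-4 months', '-20 days': 2057-03-31 → 2056-11-11.
Day-of-year for 2056-11-11: days since 2056-01-01 inclusive = 316, zero-padded to 316.

316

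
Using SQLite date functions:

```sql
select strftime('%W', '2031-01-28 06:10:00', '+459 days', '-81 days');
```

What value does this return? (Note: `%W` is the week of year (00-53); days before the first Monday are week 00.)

06

First apply '+459 days', '-81 days': 2031-01-28 06:10:00 → 2032-02-10 06:10:00.
2032-02-10 is a Tuesday. SQLite's %W counts Mondays since the year started; the result is 06.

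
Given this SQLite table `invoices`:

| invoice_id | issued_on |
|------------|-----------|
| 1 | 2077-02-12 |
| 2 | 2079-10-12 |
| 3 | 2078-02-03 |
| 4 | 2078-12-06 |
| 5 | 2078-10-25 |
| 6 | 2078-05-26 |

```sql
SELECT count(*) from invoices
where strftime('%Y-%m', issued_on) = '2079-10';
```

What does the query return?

Rows with year-month 2079-10: 2079-10-12 → 1.

1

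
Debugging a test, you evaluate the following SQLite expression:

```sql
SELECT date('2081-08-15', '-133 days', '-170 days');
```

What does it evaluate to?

2080-10-16

Applying '-133 days' to 2081-08-15: counting 133 days back gives 2081-04-04.
Applying '-170 days' to 2081-04-04: counting 170 days back gives 2080-10-16.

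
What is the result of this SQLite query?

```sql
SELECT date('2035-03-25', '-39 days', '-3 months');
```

2034-11-14

Going back 25 days from 2035-03-25 reaches 2035-02-28 (last day of February, 28 days).
Going back 14 days within February lands on 2035-02-14.
Adding -3 months to 2035-02-14 gives 2034-11-14.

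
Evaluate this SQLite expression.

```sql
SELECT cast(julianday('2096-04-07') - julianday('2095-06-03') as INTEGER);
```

309

27 days remain in June 2095 after the 3rd (30 − 3).
Full months from July 2095 through March 2096 contribute their day counts.
Then 7 days into April 2096.
Total: 27 + 31 + 31 + 30 + 31 + 30 + 31 + 31 + 29 + 31 + 7 = 309.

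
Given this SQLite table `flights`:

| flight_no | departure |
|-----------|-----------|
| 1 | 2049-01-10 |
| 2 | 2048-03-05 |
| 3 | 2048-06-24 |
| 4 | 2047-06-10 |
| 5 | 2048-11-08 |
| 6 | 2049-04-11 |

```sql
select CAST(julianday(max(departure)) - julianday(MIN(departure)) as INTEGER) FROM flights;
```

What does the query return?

671

MIN = 2047-06-10, MAX = 2049-04-11.
20 days remain in June 2047 after the 10th (30 − 10).
Full months from July 2047 through March 2049 contribute their day counts.
Then 11 days into April 2049.
Total: 20 + 31 + 31 + 30 + 31 + 30 + 31 + 31 + 29 + 31 + 30 + 31 + 30 + 31 + 31 + 30 + 31 + 30 + 31 + 31 + 28 + 31 + 11 = 671.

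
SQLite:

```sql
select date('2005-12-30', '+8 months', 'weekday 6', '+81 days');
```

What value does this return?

2006-11-22

Adding +8 months to 2005-12-30 gives 2006-08-30.
`weekday 6` advances to the next Saturday; 2006-08-30 is a Wednesday, so it moves forward to 2006-09-02.
Applying '+81 days' to 2006-09-02: counting 81 days forward gives 2006-11-22.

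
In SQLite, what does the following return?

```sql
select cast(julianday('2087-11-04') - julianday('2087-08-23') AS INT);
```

73

8 days remain in August 2087 after the 23rd (31 − 23).
September 2087: 30 days.
October 2087: 31 days.
Then 4 days into November 2087.
Total: 8 + 30 + 31 + 4 = 73.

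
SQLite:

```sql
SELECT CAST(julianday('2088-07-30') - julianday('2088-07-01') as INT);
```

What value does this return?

Both dates are in July 2088: 30 − 1 = 29.

29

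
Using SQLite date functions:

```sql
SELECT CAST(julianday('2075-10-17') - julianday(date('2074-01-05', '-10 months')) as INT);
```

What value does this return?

956

Adding -10 months to 2074-01-05 gives 2073-03-05.
26 days remain in March 2073 after the 5th (31 − 5).
Full months from April 2073 through September 2075 contribute their day counts.
Then 17 days into October 2075.
Total: 26 + 30 + 31 + 30 + 31 + 31 + 30 + 31 + 30 + 31 + 31 + 28 + 31 + 30 + 31 + 30 + 31 + 31 + 30 + 31 + 30 + 31 + 31 + 28 + 31 + 30 + 31 + 30 + 31 + 31 + 30 + 17 = 956.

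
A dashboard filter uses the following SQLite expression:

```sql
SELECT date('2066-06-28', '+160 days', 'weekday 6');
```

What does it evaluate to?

Applying '+160 days' to 2066-06-28: counting 160 days forward gives 2066-12-05.
`weekday 6` advances to the next Saturday; 2066-12-05 is a Sunday, so it moves forward to 2066-12-11.

2066-12-11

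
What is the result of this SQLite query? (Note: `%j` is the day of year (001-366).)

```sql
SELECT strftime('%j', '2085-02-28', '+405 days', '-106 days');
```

First apply '+405 days', '-106 days': 2085-02-28 → 2085-12-24.
Day-of-year for 2085-12-24: days since 2085-01-01 inclusive = 358, zero-padded to 358.

358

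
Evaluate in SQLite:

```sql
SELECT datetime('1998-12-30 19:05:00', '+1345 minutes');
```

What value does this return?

1998-12-31 17:30:00

1345 minutes = 22h 25m; +1345 minutes from 1998-12-30 19:05:00 is 1998-12-31 17:30:00 (crosses midnight).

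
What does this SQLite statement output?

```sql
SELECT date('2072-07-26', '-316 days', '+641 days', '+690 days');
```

2075-05-07

Applying '-316 days' to 2072-07-26: counting 316 days back gives 2071-09-14.
Applying '+641 days' to 2071-09-14: counting 641 days forward gives 2073-06-16.
Applying '+690 days' to 2073-06-16: counting 690 days forward gives 2075-05-07.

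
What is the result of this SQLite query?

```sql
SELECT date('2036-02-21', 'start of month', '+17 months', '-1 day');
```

2037-06-30

`start of month` rewinds 2036-02-21 to 2036-02-01.
Adding +17 months to 2036-02-01 gives 2037-07-01.
Going back 1 day from 2037-07-01 reaches 2037-06-30 (last day of June, 30 days).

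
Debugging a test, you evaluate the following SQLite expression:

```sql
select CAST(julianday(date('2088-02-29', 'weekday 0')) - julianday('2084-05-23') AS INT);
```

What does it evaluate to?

1377

`weekday 0` advances to the next Sunday; 2088-02-29 is already a Sunday, so it stays at 2088-02-29.
8 days remain in May 2084 after the 23rd (31 − 23).
Full months from June 2084 through January 2088 contribute their day counts.
Then 29 days into February 2088.
Total: 8 + 30 + 31 + 31 + 30 + 31 + 30 + 31 + 31 + 28 + 31 + 30 + 31 + 30 + 31 + 31 + 30 + 31 + 30 + 31 + 31 + 28 + 31 + 30 + 31 + 30 + 31 + 31 + 30 + 31 + 30 + 31 + 31 + 28 + 31 + 30 + 31 + 30 + 31 + 31 + 30 + 31 + 30 + 31 + 31 + 29 = 1377.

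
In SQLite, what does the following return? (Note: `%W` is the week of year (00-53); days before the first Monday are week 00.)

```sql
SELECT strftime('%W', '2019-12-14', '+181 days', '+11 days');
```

First apply '+181 days', '+11 days': 2019-12-14 → 2020-06-23.
2020-06-23 is a Tuesday. SQLite's %W counts Mondays since the year started; the result is 25.

25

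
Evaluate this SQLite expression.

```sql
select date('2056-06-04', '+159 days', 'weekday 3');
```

Applying '+159 days' to 2056-06-04: counting 159 days forward gives 2056-11-10.
`weekday 3` advances to the next Wednesday; 2056-11-10 is a Friday, so it moves forward to 2056-11-15.

2056-11-15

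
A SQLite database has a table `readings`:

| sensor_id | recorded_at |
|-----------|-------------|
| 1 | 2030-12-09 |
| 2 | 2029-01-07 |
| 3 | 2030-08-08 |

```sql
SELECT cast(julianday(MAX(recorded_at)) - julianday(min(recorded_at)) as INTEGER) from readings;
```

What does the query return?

701

MIN = 2029-01-07, MAX = 2030-12-09.
24 days remain in January 2029 after the 7th (31 − 7).
Full months from February 2029 through November 2030 contribute their day counts.
Then 9 days into December 2030.
Total: 24 + 28 + 31 + 30 + 31 + 30 + 31 + 31 + 30 + 31 + 30 + 31 + 31 + 28 + 31 + 30 + 31 + 30 + 31 + 31 + 30 + 31 + 30 + 9 = 701.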